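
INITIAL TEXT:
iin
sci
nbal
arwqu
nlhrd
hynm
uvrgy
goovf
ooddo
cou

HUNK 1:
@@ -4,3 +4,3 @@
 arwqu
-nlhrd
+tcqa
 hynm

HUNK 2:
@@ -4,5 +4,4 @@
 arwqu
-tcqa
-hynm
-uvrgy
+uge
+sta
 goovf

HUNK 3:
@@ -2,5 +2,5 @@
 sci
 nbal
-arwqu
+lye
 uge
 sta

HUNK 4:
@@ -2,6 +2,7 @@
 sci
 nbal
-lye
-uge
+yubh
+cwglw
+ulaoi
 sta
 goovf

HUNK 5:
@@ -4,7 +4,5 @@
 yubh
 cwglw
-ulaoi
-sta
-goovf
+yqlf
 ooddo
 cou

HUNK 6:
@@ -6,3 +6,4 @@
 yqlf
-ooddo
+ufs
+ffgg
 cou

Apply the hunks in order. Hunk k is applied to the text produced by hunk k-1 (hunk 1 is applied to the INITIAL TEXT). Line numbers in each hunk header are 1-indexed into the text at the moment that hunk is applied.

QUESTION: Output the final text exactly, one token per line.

Answer: iin
sci
nbal
yubh
cwglw
yqlf
ufs
ffgg
cou

Derivation:
Hunk 1: at line 4 remove [nlhrd] add [tcqa] -> 10 lines: iin sci nbal arwqu tcqa hynm uvrgy goovf ooddo cou
Hunk 2: at line 4 remove [tcqa,hynm,uvrgy] add [uge,sta] -> 9 lines: iin sci nbal arwqu uge sta goovf ooddo cou
Hunk 3: at line 2 remove [arwqu] add [lye] -> 9 lines: iin sci nbal lye uge sta goovf ooddo cou
Hunk 4: at line 2 remove [lye,uge] add [yubh,cwglw,ulaoi] -> 10 lines: iin sci nbal yubh cwglw ulaoi sta goovf ooddo cou
Hunk 5: at line 4 remove [ulaoi,sta,goovf] add [yqlf] -> 8 lines: iin sci nbal yubh cwglw yqlf ooddo cou
Hunk 6: at line 6 remove [ooddo] add [ufs,ffgg] -> 9 lines: iin sci nbal yubh cwglw yqlf ufs ffgg cou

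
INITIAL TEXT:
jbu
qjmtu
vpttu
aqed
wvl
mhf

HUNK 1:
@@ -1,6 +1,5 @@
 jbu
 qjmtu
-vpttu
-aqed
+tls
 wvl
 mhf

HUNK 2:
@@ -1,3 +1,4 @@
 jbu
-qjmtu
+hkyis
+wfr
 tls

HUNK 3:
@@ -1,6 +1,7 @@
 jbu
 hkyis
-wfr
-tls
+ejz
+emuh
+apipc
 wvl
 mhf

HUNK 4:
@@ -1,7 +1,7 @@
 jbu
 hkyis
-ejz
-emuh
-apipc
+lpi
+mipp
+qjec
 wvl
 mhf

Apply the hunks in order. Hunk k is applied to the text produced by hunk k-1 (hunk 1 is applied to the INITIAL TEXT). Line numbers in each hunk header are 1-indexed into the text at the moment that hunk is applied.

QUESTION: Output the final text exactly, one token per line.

Hunk 1: at line 1 remove [vpttu,aqed] add [tls] -> 5 lines: jbu qjmtu tls wvl mhf
Hunk 2: at line 1 remove [qjmtu] add [hkyis,wfr] -> 6 lines: jbu hkyis wfr tls wvl mhf
Hunk 3: at line 1 remove [wfr,tls] add [ejz,emuh,apipc] -> 7 lines: jbu hkyis ejz emuh apipc wvl mhf
Hunk 4: at line 1 remove [ejz,emuh,apipc] add [lpi,mipp,qjec] -> 7 lines: jbu hkyis lpi mipp qjec wvl mhf

Answer: jbu
hkyis
lpi
mipp
qjec
wvl
mhf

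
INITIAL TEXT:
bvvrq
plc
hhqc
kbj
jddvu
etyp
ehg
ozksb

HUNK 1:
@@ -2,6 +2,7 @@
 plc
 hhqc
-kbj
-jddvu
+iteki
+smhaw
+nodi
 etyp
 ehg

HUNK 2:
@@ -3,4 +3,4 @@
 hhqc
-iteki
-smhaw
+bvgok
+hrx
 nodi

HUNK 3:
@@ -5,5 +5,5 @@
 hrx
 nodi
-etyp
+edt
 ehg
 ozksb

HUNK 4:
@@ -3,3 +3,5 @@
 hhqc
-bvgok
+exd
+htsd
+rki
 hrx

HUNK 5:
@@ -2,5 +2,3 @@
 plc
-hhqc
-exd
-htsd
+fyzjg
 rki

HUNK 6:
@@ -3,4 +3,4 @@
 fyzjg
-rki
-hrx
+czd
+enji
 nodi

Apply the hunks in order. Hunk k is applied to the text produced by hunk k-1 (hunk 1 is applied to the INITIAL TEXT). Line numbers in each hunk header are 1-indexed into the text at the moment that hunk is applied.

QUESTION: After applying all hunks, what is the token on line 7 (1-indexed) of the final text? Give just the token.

Answer: edt

Derivation:
Hunk 1: at line 2 remove [kbj,jddvu] add [iteki,smhaw,nodi] -> 9 lines: bvvrq plc hhqc iteki smhaw nodi etyp ehg ozksb
Hunk 2: at line 3 remove [iteki,smhaw] add [bvgok,hrx] -> 9 lines: bvvrq plc hhqc bvgok hrx nodi etyp ehg ozksb
Hunk 3: at line 5 remove [etyp] add [edt] -> 9 lines: bvvrq plc hhqc bvgok hrx nodi edt ehg ozksb
Hunk 4: at line 3 remove [bvgok] add [exd,htsd,rki] -> 11 lines: bvvrq plc hhqc exd htsd rki hrx nodi edt ehg ozksb
Hunk 5: at line 2 remove [hhqc,exd,htsd] add [fyzjg] -> 9 lines: bvvrq plc fyzjg rki hrx nodi edt ehg ozksb
Hunk 6: at line 3 remove [rki,hrx] add [czd,enji] -> 9 lines: bvvrq plc fyzjg czd enji nodi edt ehg ozksb
Final line 7: edt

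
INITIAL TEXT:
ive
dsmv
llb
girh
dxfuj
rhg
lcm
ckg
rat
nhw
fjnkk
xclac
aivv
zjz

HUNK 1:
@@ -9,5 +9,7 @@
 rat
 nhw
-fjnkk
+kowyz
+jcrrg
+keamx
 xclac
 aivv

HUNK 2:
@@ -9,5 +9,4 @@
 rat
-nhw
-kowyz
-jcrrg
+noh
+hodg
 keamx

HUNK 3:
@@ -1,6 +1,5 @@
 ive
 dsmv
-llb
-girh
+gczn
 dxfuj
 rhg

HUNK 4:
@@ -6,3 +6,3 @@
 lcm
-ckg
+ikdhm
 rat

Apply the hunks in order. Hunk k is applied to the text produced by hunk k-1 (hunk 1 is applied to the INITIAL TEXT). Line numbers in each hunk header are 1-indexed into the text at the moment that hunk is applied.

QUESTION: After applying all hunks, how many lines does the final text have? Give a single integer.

Answer: 14

Derivation:
Hunk 1: at line 9 remove [fjnkk] add [kowyz,jcrrg,keamx] -> 16 lines: ive dsmv llb girh dxfuj rhg lcm ckg rat nhw kowyz jcrrg keamx xclac aivv zjz
Hunk 2: at line 9 remove [nhw,kowyz,jcrrg] add [noh,hodg] -> 15 lines: ive dsmv llb girh dxfuj rhg lcm ckg rat noh hodg keamx xclac aivv zjz
Hunk 3: at line 1 remove [llb,girh] add [gczn] -> 14 lines: ive dsmv gczn dxfuj rhg lcm ckg rat noh hodg keamx xclac aivv zjz
Hunk 4: at line 6 remove [ckg] add [ikdhm] -> 14 lines: ive dsmv gczn dxfuj rhg lcm ikdhm rat noh hodg keamx xclac aivv zjz
Final line count: 14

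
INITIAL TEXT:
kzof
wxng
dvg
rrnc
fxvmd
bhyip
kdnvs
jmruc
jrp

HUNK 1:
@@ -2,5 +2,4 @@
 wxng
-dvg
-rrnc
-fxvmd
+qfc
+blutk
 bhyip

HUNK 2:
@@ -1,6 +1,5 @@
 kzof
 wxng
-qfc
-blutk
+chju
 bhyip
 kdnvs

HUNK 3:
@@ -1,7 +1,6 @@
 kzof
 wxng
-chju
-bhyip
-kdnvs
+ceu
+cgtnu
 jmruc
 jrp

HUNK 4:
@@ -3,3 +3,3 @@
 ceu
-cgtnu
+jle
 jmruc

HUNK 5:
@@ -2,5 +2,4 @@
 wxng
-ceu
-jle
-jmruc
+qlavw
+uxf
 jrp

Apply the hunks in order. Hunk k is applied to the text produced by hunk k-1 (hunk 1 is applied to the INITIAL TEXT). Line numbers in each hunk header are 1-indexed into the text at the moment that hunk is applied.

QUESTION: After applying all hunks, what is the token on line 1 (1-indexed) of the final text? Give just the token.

Answer: kzof

Derivation:
Hunk 1: at line 2 remove [dvg,rrnc,fxvmd] add [qfc,blutk] -> 8 lines: kzof wxng qfc blutk bhyip kdnvs jmruc jrp
Hunk 2: at line 1 remove [qfc,blutk] add [chju] -> 7 lines: kzof wxng chju bhyip kdnvs jmruc jrp
Hunk 3: at line 1 remove [chju,bhyip,kdnvs] add [ceu,cgtnu] -> 6 lines: kzof wxng ceu cgtnu jmruc jrp
Hunk 4: at line 3 remove [cgtnu] add [jle] -> 6 lines: kzof wxng ceu jle jmruc jrp
Hunk 5: at line 2 remove [ceu,jle,jmruc] add [qlavw,uxf] -> 5 lines: kzof wxng qlavw uxf jrp
Final line 1: kzof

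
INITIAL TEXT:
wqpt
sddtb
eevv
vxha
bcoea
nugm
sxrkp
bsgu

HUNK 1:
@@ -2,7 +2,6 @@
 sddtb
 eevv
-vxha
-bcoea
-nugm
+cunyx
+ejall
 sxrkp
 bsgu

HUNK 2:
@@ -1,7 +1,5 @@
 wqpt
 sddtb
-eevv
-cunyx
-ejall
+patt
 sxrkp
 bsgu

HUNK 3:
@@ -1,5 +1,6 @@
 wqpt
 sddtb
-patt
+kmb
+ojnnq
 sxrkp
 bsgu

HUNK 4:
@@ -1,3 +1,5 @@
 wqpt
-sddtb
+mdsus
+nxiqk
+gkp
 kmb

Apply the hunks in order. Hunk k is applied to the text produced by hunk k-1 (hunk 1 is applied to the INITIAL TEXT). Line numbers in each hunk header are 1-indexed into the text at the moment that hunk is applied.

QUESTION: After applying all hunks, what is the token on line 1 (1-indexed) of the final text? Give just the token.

Hunk 1: at line 2 remove [vxha,bcoea,nugm] add [cunyx,ejall] -> 7 lines: wqpt sddtb eevv cunyx ejall sxrkp bsgu
Hunk 2: at line 1 remove [eevv,cunyx,ejall] add [patt] -> 5 lines: wqpt sddtb patt sxrkp bsgu
Hunk 3: at line 1 remove [patt] add [kmb,ojnnq] -> 6 lines: wqpt sddtb kmb ojnnq sxrkp bsgu
Hunk 4: at line 1 remove [sddtb] add [mdsus,nxiqk,gkp] -> 8 lines: wqpt mdsus nxiqk gkp kmb ojnnq sxrkp bsgu
Final line 1: wqpt

Answer: wqpt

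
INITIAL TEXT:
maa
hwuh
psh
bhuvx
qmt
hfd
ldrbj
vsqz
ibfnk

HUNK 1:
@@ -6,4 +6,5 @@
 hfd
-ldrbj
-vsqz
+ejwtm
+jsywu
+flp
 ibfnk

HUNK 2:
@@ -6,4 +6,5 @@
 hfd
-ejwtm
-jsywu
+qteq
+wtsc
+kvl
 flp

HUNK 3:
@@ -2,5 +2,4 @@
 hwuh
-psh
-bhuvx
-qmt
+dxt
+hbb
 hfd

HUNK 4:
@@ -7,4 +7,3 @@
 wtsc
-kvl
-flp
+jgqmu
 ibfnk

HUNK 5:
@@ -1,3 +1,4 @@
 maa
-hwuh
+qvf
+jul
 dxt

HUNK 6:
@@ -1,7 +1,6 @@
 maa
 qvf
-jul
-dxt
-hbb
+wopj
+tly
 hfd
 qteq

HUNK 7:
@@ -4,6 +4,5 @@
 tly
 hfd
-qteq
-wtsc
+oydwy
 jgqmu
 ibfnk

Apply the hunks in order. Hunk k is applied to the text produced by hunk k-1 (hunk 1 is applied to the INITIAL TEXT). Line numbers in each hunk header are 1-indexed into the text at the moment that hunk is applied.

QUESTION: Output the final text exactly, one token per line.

Answer: maa
qvf
wopj
tly
hfd
oydwy
jgqmu
ibfnk

Derivation:
Hunk 1: at line 6 remove [ldrbj,vsqz] add [ejwtm,jsywu,flp] -> 10 lines: maa hwuh psh bhuvx qmt hfd ejwtm jsywu flp ibfnk
Hunk 2: at line 6 remove [ejwtm,jsywu] add [qteq,wtsc,kvl] -> 11 lines: maa hwuh psh bhuvx qmt hfd qteq wtsc kvl flp ibfnk
Hunk 3: at line 2 remove [psh,bhuvx,qmt] add [dxt,hbb] -> 10 lines: maa hwuh dxt hbb hfd qteq wtsc kvl flp ibfnk
Hunk 4: at line 7 remove [kvl,flp] add [jgqmu] -> 9 lines: maa hwuh dxt hbb hfd qteq wtsc jgqmu ibfnk
Hunk 5: at line 1 remove [hwuh] add [qvf,jul] -> 10 lines: maa qvf jul dxt hbb hfd qteq wtsc jgqmu ibfnk
Hunk 6: at line 1 remove [jul,dxt,hbb] add [wopj,tly] -> 9 lines: maa qvf wopj tly hfd qteq wtsc jgqmu ibfnk
Hunk 7: at line 4 remove [qteq,wtsc] add [oydwy] -> 8 lines: maa qvf wopj tly hfd oydwy jgqmu ibfnk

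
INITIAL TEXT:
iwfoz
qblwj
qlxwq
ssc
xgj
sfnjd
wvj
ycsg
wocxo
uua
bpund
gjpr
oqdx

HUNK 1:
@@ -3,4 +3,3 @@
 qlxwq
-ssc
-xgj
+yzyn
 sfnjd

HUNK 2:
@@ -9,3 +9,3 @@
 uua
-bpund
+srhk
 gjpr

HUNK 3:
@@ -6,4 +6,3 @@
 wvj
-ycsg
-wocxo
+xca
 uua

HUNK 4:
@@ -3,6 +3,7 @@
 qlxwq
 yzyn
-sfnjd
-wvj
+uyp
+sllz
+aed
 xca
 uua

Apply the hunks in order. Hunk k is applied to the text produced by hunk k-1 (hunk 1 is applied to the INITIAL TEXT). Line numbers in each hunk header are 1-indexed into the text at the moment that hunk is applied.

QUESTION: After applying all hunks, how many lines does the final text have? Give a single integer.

Answer: 12

Derivation:
Hunk 1: at line 3 remove [ssc,xgj] add [yzyn] -> 12 lines: iwfoz qblwj qlxwq yzyn sfnjd wvj ycsg wocxo uua bpund gjpr oqdx
Hunk 2: at line 9 remove [bpund] add [srhk] -> 12 lines: iwfoz qblwj qlxwq yzyn sfnjd wvj ycsg wocxo uua srhk gjpr oqdx
Hunk 3: at line 6 remove [ycsg,wocxo] add [xca] -> 11 lines: iwfoz qblwj qlxwq yzyn sfnjd wvj xca uua srhk gjpr oqdx
Hunk 4: at line 3 remove [sfnjd,wvj] add [uyp,sllz,aed] -> 12 lines: iwfoz qblwj qlxwq yzyn uyp sllz aed xca uua srhk gjpr oqdx
Final line count: 12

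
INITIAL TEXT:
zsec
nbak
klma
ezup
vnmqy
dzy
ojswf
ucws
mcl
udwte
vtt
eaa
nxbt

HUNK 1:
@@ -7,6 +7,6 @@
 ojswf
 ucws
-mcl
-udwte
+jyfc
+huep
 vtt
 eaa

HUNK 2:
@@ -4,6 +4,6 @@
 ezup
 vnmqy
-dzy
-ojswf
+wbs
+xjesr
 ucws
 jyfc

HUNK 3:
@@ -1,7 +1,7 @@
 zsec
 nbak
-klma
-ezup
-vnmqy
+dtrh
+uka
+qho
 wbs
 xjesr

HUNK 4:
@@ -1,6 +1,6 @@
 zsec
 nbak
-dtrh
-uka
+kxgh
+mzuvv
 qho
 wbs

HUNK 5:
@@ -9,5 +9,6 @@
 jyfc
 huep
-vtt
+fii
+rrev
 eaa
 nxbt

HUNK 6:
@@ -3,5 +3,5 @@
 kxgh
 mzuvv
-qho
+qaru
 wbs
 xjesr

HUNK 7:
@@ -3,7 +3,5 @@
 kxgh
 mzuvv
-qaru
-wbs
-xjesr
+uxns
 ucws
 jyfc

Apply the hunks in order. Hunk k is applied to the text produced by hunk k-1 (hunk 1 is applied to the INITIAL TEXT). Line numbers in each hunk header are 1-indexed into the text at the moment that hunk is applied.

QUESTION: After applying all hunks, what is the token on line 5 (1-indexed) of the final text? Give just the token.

Answer: uxns

Derivation:
Hunk 1: at line 7 remove [mcl,udwte] add [jyfc,huep] -> 13 lines: zsec nbak klma ezup vnmqy dzy ojswf ucws jyfc huep vtt eaa nxbt
Hunk 2: at line 4 remove [dzy,ojswf] add [wbs,xjesr] -> 13 lines: zsec nbak klma ezup vnmqy wbs xjesr ucws jyfc huep vtt eaa nxbt
Hunk 3: at line 1 remove [klma,ezup,vnmqy] add [dtrh,uka,qho] -> 13 lines: zsec nbak dtrh uka qho wbs xjesr ucws jyfc huep vtt eaa nxbt
Hunk 4: at line 1 remove [dtrh,uka] add [kxgh,mzuvv] -> 13 lines: zsec nbak kxgh mzuvv qho wbs xjesr ucws jyfc huep vtt eaa nxbt
Hunk 5: at line 9 remove [vtt] add [fii,rrev] -> 14 lines: zsec nbak kxgh mzuvv qho wbs xjesr ucws jyfc huep fii rrev eaa nxbt
Hunk 6: at line 3 remove [qho] add [qaru] -> 14 lines: zsec nbak kxgh mzuvv qaru wbs xjesr ucws jyfc huep fii rrev eaa nxbt
Hunk 7: at line 3 remove [qaru,wbs,xjesr] add [uxns] -> 12 lines: zsec nbak kxgh mzuvv uxns ucws jyfc huep fii rrev eaa nxbt
Final line 5: uxns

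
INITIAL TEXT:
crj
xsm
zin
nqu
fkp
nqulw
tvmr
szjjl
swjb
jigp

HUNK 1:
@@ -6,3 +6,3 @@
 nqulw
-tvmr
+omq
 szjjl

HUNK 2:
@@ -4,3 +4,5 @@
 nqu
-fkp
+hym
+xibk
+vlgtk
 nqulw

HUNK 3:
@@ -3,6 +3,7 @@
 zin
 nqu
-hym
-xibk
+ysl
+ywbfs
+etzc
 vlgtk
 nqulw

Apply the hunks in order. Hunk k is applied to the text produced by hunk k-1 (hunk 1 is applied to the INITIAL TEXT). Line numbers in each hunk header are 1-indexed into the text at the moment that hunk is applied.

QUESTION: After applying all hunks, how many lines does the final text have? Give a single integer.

Answer: 13

Derivation:
Hunk 1: at line 6 remove [tvmr] add [omq] -> 10 lines: crj xsm zin nqu fkp nqulw omq szjjl swjb jigp
Hunk 2: at line 4 remove [fkp] add [hym,xibk,vlgtk] -> 12 lines: crj xsm zin nqu hym xibk vlgtk nqulw omq szjjl swjb jigp
Hunk 3: at line 3 remove [hym,xibk] add [ysl,ywbfs,etzc] -> 13 lines: crj xsm zin nqu ysl ywbfs etzc vlgtk nqulw omq szjjl swjb jigp
Final line count: 13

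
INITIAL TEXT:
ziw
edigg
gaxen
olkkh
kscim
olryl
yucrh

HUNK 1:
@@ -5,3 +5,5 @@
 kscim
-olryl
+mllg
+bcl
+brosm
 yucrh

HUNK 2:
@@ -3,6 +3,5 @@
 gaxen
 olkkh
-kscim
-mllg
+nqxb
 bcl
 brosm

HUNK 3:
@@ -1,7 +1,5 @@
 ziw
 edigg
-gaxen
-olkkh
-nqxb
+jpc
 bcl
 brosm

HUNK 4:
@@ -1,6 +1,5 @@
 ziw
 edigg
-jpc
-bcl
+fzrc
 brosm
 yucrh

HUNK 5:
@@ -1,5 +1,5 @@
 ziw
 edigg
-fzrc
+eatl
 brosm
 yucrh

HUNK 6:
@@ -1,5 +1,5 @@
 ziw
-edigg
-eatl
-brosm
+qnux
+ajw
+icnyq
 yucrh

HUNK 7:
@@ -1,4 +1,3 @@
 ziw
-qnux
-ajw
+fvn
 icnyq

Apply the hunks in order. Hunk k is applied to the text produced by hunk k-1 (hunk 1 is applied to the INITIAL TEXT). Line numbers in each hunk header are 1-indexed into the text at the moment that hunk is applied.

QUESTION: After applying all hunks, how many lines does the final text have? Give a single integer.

Answer: 4

Derivation:
Hunk 1: at line 5 remove [olryl] add [mllg,bcl,brosm] -> 9 lines: ziw edigg gaxen olkkh kscim mllg bcl brosm yucrh
Hunk 2: at line 3 remove [kscim,mllg] add [nqxb] -> 8 lines: ziw edigg gaxen olkkh nqxb bcl brosm yucrh
Hunk 3: at line 1 remove [gaxen,olkkh,nqxb] add [jpc] -> 6 lines: ziw edigg jpc bcl brosm yucrh
Hunk 4: at line 1 remove [jpc,bcl] add [fzrc] -> 5 lines: ziw edigg fzrc brosm yucrh
Hunk 5: at line 1 remove [fzrc] add [eatl] -> 5 lines: ziw edigg eatl brosm yucrh
Hunk 6: at line 1 remove [edigg,eatl,brosm] add [qnux,ajw,icnyq] -> 5 lines: ziw qnux ajw icnyq yucrh
Hunk 7: at line 1 remove [qnux,ajw] add [fvn] -> 4 lines: ziw fvn icnyq yucrh
Final line count: 4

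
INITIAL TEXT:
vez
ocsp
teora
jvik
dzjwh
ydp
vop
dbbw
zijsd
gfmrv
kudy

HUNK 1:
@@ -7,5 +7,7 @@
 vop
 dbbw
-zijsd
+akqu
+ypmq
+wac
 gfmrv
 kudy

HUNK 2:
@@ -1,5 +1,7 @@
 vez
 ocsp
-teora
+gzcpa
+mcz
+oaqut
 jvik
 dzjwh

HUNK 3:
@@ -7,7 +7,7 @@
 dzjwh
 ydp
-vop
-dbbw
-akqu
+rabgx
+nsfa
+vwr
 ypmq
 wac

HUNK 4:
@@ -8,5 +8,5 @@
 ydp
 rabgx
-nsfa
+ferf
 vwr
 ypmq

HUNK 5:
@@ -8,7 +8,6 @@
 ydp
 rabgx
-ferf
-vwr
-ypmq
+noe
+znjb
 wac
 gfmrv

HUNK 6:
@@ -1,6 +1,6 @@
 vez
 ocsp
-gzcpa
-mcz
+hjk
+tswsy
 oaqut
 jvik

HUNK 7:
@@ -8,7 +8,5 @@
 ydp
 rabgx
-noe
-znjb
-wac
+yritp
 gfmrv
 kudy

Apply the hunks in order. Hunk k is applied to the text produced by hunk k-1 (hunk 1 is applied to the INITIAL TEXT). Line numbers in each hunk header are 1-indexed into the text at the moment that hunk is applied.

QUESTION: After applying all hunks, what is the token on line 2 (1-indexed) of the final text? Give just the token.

Hunk 1: at line 7 remove [zijsd] add [akqu,ypmq,wac] -> 13 lines: vez ocsp teora jvik dzjwh ydp vop dbbw akqu ypmq wac gfmrv kudy
Hunk 2: at line 1 remove [teora] add [gzcpa,mcz,oaqut] -> 15 lines: vez ocsp gzcpa mcz oaqut jvik dzjwh ydp vop dbbw akqu ypmq wac gfmrv kudy
Hunk 3: at line 7 remove [vop,dbbw,akqu] add [rabgx,nsfa,vwr] -> 15 lines: vez ocsp gzcpa mcz oaqut jvik dzjwh ydp rabgx nsfa vwr ypmq wac gfmrv kudy
Hunk 4: at line 8 remove [nsfa] add [ferf] -> 15 lines: vez ocsp gzcpa mcz oaqut jvik dzjwh ydp rabgx ferf vwr ypmq wac gfmrv kudy
Hunk 5: at line 8 remove [ferf,vwr,ypmq] add [noe,znjb] -> 14 lines: vez ocsp gzcpa mcz oaqut jvik dzjwh ydp rabgx noe znjb wac gfmrv kudy
Hunk 6: at line 1 remove [gzcpa,mcz] add [hjk,tswsy] -> 14 lines: vez ocsp hjk tswsy oaqut jvik dzjwh ydp rabgx noe znjb wac gfmrv kudy
Hunk 7: at line 8 remove [noe,znjb,wac] add [yritp] -> 12 lines: vez ocsp hjk tswsy oaqut jvik dzjwh ydp rabgx yritp gfmrv kudy
Final line 2: ocsp

Answer: ocsp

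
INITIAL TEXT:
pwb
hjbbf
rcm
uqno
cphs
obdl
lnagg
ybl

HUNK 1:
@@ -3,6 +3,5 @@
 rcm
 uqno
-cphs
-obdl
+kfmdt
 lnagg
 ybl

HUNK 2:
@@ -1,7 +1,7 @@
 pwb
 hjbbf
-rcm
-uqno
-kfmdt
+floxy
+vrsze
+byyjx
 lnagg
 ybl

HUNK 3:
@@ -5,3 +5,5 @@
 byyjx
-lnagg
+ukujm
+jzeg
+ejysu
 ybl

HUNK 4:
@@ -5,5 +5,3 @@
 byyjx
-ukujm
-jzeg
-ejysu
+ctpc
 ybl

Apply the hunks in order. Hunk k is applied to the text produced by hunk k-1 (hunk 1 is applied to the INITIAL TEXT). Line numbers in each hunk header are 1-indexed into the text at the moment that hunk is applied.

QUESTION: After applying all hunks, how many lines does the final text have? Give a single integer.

Answer: 7

Derivation:
Hunk 1: at line 3 remove [cphs,obdl] add [kfmdt] -> 7 lines: pwb hjbbf rcm uqno kfmdt lnagg ybl
Hunk 2: at line 1 remove [rcm,uqno,kfmdt] add [floxy,vrsze,byyjx] -> 7 lines: pwb hjbbf floxy vrsze byyjx lnagg ybl
Hunk 3: at line 5 remove [lnagg] add [ukujm,jzeg,ejysu] -> 9 lines: pwb hjbbf floxy vrsze byyjx ukujm jzeg ejysu ybl
Hunk 4: at line 5 remove [ukujm,jzeg,ejysu] add [ctpc] -> 7 lines: pwb hjbbf floxy vrsze byyjx ctpc ybl
Final line count: 7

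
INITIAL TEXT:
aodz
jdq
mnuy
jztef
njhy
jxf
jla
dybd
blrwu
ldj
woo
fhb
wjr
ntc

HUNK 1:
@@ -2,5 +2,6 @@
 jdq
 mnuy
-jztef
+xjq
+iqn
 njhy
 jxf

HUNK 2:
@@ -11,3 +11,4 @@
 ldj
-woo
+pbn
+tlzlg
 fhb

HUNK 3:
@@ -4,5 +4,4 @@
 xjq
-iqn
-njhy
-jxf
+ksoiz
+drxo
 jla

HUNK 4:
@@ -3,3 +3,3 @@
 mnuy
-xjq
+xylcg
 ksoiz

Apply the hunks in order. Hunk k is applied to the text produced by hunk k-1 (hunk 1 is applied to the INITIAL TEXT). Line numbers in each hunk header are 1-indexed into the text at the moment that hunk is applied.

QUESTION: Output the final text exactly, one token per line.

Hunk 1: at line 2 remove [jztef] add [xjq,iqn] -> 15 lines: aodz jdq mnuy xjq iqn njhy jxf jla dybd blrwu ldj woo fhb wjr ntc
Hunk 2: at line 11 remove [woo] add [pbn,tlzlg] -> 16 lines: aodz jdq mnuy xjq iqn njhy jxf jla dybd blrwu ldj pbn tlzlg fhb wjr ntc
Hunk 3: at line 4 remove [iqn,njhy,jxf] add [ksoiz,drxo] -> 15 lines: aodz jdq mnuy xjq ksoiz drxo jla dybd blrwu ldj pbn tlzlg fhb wjr ntc
Hunk 4: at line 3 remove [xjq] add [xylcg] -> 15 lines: aodz jdq mnuy xylcg ksoiz drxo jla dybd blrwu ldj pbn tlzlg fhb wjr ntc

Answer: aodz
jdq
mnuy
xylcg
ksoiz
drxo
jla
dybd
blrwu
ldj
pbn
tlzlg
fhb
wjr
ntc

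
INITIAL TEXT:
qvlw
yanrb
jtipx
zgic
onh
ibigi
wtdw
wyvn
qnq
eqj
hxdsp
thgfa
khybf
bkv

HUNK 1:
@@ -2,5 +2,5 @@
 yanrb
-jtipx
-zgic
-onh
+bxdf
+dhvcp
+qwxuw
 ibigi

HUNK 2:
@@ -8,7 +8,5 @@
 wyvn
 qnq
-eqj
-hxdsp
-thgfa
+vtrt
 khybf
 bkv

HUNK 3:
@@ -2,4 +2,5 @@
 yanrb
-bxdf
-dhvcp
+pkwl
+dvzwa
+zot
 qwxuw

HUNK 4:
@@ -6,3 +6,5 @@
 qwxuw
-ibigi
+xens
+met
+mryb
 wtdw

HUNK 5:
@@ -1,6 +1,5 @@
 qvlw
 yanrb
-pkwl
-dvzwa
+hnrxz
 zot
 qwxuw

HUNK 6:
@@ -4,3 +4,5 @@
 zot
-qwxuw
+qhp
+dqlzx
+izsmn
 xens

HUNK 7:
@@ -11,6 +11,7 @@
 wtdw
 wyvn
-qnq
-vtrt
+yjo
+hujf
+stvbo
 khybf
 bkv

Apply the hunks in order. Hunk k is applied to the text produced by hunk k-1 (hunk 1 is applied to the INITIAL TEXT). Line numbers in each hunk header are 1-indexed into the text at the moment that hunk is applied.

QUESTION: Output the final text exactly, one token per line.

Answer: qvlw
yanrb
hnrxz
zot
qhp
dqlzx
izsmn
xens
met
mryb
wtdw
wyvn
yjo
hujf
stvbo
khybf
bkv

Derivation:
Hunk 1: at line 2 remove [jtipx,zgic,onh] add [bxdf,dhvcp,qwxuw] -> 14 lines: qvlw yanrb bxdf dhvcp qwxuw ibigi wtdw wyvn qnq eqj hxdsp thgfa khybf bkv
Hunk 2: at line 8 remove [eqj,hxdsp,thgfa] add [vtrt] -> 12 lines: qvlw yanrb bxdf dhvcp qwxuw ibigi wtdw wyvn qnq vtrt khybf bkv
Hunk 3: at line 2 remove [bxdf,dhvcp] add [pkwl,dvzwa,zot] -> 13 lines: qvlw yanrb pkwl dvzwa zot qwxuw ibigi wtdw wyvn qnq vtrt khybf bkv
Hunk 4: at line 6 remove [ibigi] add [xens,met,mryb] -> 15 lines: qvlw yanrb pkwl dvzwa zot qwxuw xens met mryb wtdw wyvn qnq vtrt khybf bkv
Hunk 5: at line 1 remove [pkwl,dvzwa] add [hnrxz] -> 14 lines: qvlw yanrb hnrxz zot qwxuw xens met mryb wtdw wyvn qnq vtrt khybf bkv
Hunk 6: at line 4 remove [qwxuw] add [qhp,dqlzx,izsmn] -> 16 lines: qvlw yanrb hnrxz zot qhp dqlzx izsmn xens met mryb wtdw wyvn qnq vtrt khybf bkv
Hunk 7: at line 11 remove [qnq,vtrt] add [yjo,hujf,stvbo] -> 17 lines: qvlw yanrb hnrxz zot qhp dqlzx izsmn xens met mryb wtdw wyvn yjo hujf stvbo khybf bkv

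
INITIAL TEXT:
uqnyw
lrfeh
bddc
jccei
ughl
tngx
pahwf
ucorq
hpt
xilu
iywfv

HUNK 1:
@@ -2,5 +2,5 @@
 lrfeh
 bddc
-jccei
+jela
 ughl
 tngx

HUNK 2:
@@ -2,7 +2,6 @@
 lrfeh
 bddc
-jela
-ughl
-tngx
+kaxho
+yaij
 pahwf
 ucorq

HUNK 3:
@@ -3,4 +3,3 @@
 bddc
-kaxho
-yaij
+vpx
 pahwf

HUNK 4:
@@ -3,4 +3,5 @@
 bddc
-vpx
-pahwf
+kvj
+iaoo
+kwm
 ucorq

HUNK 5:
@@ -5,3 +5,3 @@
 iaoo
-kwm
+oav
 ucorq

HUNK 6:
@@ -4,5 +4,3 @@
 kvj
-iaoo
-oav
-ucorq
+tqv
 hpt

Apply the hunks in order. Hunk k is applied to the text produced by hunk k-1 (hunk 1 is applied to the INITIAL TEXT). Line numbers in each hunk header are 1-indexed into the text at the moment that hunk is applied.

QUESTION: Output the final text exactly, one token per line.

Hunk 1: at line 2 remove [jccei] add [jela] -> 11 lines: uqnyw lrfeh bddc jela ughl tngx pahwf ucorq hpt xilu iywfv
Hunk 2: at line 2 remove [jela,ughl,tngx] add [kaxho,yaij] -> 10 lines: uqnyw lrfeh bddc kaxho yaij pahwf ucorq hpt xilu iywfv
Hunk 3: at line 3 remove [kaxho,yaij] add [vpx] -> 9 lines: uqnyw lrfeh bddc vpx pahwf ucorq hpt xilu iywfv
Hunk 4: at line 3 remove [vpx,pahwf] add [kvj,iaoo,kwm] -> 10 lines: uqnyw lrfeh bddc kvj iaoo kwm ucorq hpt xilu iywfv
Hunk 5: at line 5 remove [kwm] add [oav] -> 10 lines: uqnyw lrfeh bddc kvj iaoo oav ucorq hpt xilu iywfv
Hunk 6: at line 4 remove [iaoo,oav,ucorq] add [tqv] -> 8 lines: uqnyw lrfeh bddc kvj tqv hpt xilu iywfv

Answer: uqnyw
lrfeh
bddc
kvj
tqv
hpt
xilu
iywfv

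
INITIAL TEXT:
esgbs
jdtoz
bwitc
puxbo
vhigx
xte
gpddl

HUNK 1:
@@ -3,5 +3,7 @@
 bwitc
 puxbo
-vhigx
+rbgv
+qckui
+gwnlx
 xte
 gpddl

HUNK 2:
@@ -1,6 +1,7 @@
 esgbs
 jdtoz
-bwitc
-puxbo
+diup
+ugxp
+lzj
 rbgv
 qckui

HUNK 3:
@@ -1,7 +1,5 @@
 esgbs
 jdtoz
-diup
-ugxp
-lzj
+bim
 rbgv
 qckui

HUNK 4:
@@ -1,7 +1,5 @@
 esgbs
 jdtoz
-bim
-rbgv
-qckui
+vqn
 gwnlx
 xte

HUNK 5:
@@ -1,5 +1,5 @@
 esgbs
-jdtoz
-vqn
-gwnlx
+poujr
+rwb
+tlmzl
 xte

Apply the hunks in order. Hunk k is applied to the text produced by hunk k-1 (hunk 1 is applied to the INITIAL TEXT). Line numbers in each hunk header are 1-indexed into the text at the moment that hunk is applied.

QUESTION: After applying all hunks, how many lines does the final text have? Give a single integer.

Hunk 1: at line 3 remove [vhigx] add [rbgv,qckui,gwnlx] -> 9 lines: esgbs jdtoz bwitc puxbo rbgv qckui gwnlx xte gpddl
Hunk 2: at line 1 remove [bwitc,puxbo] add [diup,ugxp,lzj] -> 10 lines: esgbs jdtoz diup ugxp lzj rbgv qckui gwnlx xte gpddl
Hunk 3: at line 1 remove [diup,ugxp,lzj] add [bim] -> 8 lines: esgbs jdtoz bim rbgv qckui gwnlx xte gpddl
Hunk 4: at line 1 remove [bim,rbgv,qckui] add [vqn] -> 6 lines: esgbs jdtoz vqn gwnlx xte gpddl
Hunk 5: at line 1 remove [jdtoz,vqn,gwnlx] add [poujr,rwb,tlmzl] -> 6 lines: esgbs poujr rwb tlmzl xte gpddl
Final line count: 6

Answer: 6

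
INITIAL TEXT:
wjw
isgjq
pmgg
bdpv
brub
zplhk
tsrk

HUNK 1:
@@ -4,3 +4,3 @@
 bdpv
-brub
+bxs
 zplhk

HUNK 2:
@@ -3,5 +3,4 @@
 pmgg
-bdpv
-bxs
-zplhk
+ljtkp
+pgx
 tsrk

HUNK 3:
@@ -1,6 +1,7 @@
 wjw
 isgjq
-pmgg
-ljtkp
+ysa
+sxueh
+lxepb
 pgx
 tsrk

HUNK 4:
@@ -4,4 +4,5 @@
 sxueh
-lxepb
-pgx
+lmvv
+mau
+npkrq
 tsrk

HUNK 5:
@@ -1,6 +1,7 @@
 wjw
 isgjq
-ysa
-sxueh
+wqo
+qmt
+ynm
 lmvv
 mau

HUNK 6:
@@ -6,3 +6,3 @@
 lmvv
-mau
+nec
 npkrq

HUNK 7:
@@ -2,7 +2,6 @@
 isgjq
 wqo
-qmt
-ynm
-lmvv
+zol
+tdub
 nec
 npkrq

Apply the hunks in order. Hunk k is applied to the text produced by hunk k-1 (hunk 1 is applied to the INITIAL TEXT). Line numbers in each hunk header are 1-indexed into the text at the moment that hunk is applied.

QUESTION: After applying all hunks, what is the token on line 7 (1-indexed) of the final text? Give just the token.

Hunk 1: at line 4 remove [brub] add [bxs] -> 7 lines: wjw isgjq pmgg bdpv bxs zplhk tsrk
Hunk 2: at line 3 remove [bdpv,bxs,zplhk] add [ljtkp,pgx] -> 6 lines: wjw isgjq pmgg ljtkp pgx tsrk
Hunk 3: at line 1 remove [pmgg,ljtkp] add [ysa,sxueh,lxepb] -> 7 lines: wjw isgjq ysa sxueh lxepb pgx tsrk
Hunk 4: at line 4 remove [lxepb,pgx] add [lmvv,mau,npkrq] -> 8 lines: wjw isgjq ysa sxueh lmvv mau npkrq tsrk
Hunk 5: at line 1 remove [ysa,sxueh] add [wqo,qmt,ynm] -> 9 lines: wjw isgjq wqo qmt ynm lmvv mau npkrq tsrk
Hunk 6: at line 6 remove [mau] add [nec] -> 9 lines: wjw isgjq wqo qmt ynm lmvv nec npkrq tsrk
Hunk 7: at line 2 remove [qmt,ynm,lmvv] add [zol,tdub] -> 8 lines: wjw isgjq wqo zol tdub nec npkrq tsrk
Final line 7: npkrq

Answer: npkrq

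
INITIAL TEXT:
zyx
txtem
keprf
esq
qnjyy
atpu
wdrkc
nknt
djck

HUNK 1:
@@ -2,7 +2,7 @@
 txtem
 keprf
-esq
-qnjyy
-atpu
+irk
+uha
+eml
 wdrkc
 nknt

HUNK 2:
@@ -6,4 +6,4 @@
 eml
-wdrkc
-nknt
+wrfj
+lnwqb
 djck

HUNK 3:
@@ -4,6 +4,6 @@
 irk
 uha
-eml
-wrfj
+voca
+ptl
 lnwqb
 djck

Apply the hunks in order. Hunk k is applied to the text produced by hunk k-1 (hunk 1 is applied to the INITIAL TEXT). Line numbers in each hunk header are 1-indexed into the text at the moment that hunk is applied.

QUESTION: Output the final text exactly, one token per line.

Answer: zyx
txtem
keprf
irk
uha
voca
ptl
lnwqb
djck

Derivation:
Hunk 1: at line 2 remove [esq,qnjyy,atpu] add [irk,uha,eml] -> 9 lines: zyx txtem keprf irk uha eml wdrkc nknt djck
Hunk 2: at line 6 remove [wdrkc,nknt] add [wrfj,lnwqb] -> 9 lines: zyx txtem keprf irk uha eml wrfj lnwqb djck
Hunk 3: at line 4 remove [eml,wrfj] add [voca,ptl] -> 9 lines: zyx txtem keprf irk uha voca ptl lnwqb djck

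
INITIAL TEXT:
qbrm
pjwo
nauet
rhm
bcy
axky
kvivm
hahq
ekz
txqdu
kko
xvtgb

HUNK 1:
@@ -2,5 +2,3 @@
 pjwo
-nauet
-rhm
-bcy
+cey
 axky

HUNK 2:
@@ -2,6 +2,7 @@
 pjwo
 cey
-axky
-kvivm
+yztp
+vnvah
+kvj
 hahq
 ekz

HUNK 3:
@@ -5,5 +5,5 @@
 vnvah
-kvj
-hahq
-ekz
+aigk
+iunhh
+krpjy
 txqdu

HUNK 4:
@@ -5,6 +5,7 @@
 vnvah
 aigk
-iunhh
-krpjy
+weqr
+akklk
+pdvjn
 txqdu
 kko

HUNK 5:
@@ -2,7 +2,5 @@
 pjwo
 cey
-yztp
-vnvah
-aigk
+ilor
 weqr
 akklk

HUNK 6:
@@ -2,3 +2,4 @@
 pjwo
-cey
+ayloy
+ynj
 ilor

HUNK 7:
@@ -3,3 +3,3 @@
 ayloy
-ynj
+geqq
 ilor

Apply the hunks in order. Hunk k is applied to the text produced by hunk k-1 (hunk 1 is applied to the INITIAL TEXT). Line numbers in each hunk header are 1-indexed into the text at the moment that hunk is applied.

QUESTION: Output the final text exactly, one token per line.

Answer: qbrm
pjwo
ayloy
geqq
ilor
weqr
akklk
pdvjn
txqdu
kko
xvtgb

Derivation:
Hunk 1: at line 2 remove [nauet,rhm,bcy] add [cey] -> 10 lines: qbrm pjwo cey axky kvivm hahq ekz txqdu kko xvtgb
Hunk 2: at line 2 remove [axky,kvivm] add [yztp,vnvah,kvj] -> 11 lines: qbrm pjwo cey yztp vnvah kvj hahq ekz txqdu kko xvtgb
Hunk 3: at line 5 remove [kvj,hahq,ekz] add [aigk,iunhh,krpjy] -> 11 lines: qbrm pjwo cey yztp vnvah aigk iunhh krpjy txqdu kko xvtgb
Hunk 4: at line 5 remove [iunhh,krpjy] add [weqr,akklk,pdvjn] -> 12 lines: qbrm pjwo cey yztp vnvah aigk weqr akklk pdvjn txqdu kko xvtgb
Hunk 5: at line 2 remove [yztp,vnvah,aigk] add [ilor] -> 10 lines: qbrm pjwo cey ilor weqr akklk pdvjn txqdu kko xvtgb
Hunk 6: at line 2 remove [cey] add [ayloy,ynj] -> 11 lines: qbrm pjwo ayloy ynj ilor weqr akklk pdvjn txqdu kko xvtgb
Hunk 7: at line 3 remove [ynj] add [geqq] -> 11 lines: qbrm pjwo ayloy geqq ilor weqr akklk pdvjn txqdu kko xvtgb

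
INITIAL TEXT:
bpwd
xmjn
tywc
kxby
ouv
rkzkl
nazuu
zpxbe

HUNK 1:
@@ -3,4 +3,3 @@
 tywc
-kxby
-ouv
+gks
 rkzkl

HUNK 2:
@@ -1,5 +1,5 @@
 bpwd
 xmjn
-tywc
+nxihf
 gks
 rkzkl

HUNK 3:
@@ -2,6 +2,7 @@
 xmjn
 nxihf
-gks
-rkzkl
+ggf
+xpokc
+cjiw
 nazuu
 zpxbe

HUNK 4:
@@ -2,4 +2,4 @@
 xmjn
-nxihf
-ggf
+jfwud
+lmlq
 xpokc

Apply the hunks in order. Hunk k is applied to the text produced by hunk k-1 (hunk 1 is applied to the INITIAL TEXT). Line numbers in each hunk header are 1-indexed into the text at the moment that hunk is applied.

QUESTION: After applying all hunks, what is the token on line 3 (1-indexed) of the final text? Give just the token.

Hunk 1: at line 3 remove [kxby,ouv] add [gks] -> 7 lines: bpwd xmjn tywc gks rkzkl nazuu zpxbe
Hunk 2: at line 1 remove [tywc] add [nxihf] -> 7 lines: bpwd xmjn nxihf gks rkzkl nazuu zpxbe
Hunk 3: at line 2 remove [gks,rkzkl] add [ggf,xpokc,cjiw] -> 8 lines: bpwd xmjn nxihf ggf xpokc cjiw nazuu zpxbe
Hunk 4: at line 2 remove [nxihf,ggf] add [jfwud,lmlq] -> 8 lines: bpwd xmjn jfwud lmlq xpokc cjiw nazuu zpxbe
Final line 3: jfwud

Answer: jfwud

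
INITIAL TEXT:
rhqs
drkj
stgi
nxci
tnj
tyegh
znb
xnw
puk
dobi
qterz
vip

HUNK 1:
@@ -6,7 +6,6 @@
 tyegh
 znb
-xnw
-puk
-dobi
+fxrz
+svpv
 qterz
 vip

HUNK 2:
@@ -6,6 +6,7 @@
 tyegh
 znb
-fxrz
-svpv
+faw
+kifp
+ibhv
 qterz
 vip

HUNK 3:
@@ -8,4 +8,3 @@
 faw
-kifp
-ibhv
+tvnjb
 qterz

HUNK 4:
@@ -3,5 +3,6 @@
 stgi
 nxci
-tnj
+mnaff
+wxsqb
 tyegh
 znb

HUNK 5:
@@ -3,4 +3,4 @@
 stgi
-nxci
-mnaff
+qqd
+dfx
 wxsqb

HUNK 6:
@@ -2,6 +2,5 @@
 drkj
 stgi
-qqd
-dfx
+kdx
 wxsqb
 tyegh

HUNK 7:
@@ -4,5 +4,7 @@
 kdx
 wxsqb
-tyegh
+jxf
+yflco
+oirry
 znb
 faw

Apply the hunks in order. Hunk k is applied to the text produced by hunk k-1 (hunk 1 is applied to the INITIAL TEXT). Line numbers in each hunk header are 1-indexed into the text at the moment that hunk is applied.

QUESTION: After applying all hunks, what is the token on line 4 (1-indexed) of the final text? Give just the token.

Answer: kdx

Derivation:
Hunk 1: at line 6 remove [xnw,puk,dobi] add [fxrz,svpv] -> 11 lines: rhqs drkj stgi nxci tnj tyegh znb fxrz svpv qterz vip
Hunk 2: at line 6 remove [fxrz,svpv] add [faw,kifp,ibhv] -> 12 lines: rhqs drkj stgi nxci tnj tyegh znb faw kifp ibhv qterz vip
Hunk 3: at line 8 remove [kifp,ibhv] add [tvnjb] -> 11 lines: rhqs drkj stgi nxci tnj tyegh znb faw tvnjb qterz vip
Hunk 4: at line 3 remove [tnj] add [mnaff,wxsqb] -> 12 lines: rhqs drkj stgi nxci mnaff wxsqb tyegh znb faw tvnjb qterz vip
Hunk 5: at line 3 remove [nxci,mnaff] add [qqd,dfx] -> 12 lines: rhqs drkj stgi qqd dfx wxsqb tyegh znb faw tvnjb qterz vip
Hunk 6: at line 2 remove [qqd,dfx] add [kdx] -> 11 lines: rhqs drkj stgi kdx wxsqb tyegh znb faw tvnjb qterz vip
Hunk 7: at line 4 remove [tyegh] add [jxf,yflco,oirry] -> 13 lines: rhqs drkj stgi kdx wxsqb jxf yflco oirry znb faw tvnjb qterz vip
Final line 4: kdx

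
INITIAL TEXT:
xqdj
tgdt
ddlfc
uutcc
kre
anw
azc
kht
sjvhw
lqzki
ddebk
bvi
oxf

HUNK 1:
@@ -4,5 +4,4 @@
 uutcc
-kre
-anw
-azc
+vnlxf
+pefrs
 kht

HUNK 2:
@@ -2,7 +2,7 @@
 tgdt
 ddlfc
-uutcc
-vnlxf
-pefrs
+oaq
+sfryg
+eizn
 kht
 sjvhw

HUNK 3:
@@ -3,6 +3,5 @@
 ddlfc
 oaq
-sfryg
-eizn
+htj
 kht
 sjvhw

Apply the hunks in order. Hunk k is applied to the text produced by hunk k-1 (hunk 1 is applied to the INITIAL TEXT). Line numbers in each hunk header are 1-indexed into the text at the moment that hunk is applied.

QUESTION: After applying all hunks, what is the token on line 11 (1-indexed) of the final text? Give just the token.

Answer: oxf

Derivation:
Hunk 1: at line 4 remove [kre,anw,azc] add [vnlxf,pefrs] -> 12 lines: xqdj tgdt ddlfc uutcc vnlxf pefrs kht sjvhw lqzki ddebk bvi oxf
Hunk 2: at line 2 remove [uutcc,vnlxf,pefrs] add [oaq,sfryg,eizn] -> 12 lines: xqdj tgdt ddlfc oaq sfryg eizn kht sjvhw lqzki ddebk bvi oxf
Hunk 3: at line 3 remove [sfryg,eizn] add [htj] -> 11 lines: xqdj tgdt ddlfc oaq htj kht sjvhw lqzki ddebk bvi oxf
Final line 11: oxf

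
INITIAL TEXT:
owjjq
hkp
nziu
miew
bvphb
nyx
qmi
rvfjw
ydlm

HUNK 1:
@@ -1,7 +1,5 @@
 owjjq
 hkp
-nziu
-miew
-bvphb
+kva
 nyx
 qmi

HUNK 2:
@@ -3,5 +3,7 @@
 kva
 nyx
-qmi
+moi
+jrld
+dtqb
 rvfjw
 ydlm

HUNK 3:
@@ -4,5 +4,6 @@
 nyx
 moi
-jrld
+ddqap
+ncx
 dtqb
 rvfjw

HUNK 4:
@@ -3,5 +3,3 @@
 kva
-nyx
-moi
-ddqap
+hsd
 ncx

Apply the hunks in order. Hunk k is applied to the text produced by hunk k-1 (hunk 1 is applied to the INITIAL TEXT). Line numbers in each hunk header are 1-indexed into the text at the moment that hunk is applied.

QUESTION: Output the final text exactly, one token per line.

Hunk 1: at line 1 remove [nziu,miew,bvphb] add [kva] -> 7 lines: owjjq hkp kva nyx qmi rvfjw ydlm
Hunk 2: at line 3 remove [qmi] add [moi,jrld,dtqb] -> 9 lines: owjjq hkp kva nyx moi jrld dtqb rvfjw ydlm
Hunk 3: at line 4 remove [jrld] add [ddqap,ncx] -> 10 lines: owjjq hkp kva nyx moi ddqap ncx dtqb rvfjw ydlm
Hunk 4: at line 3 remove [nyx,moi,ddqap] add [hsd] -> 8 lines: owjjq hkp kva hsd ncx dtqb rvfjw ydlm

Answer: owjjq
hkp
kva
hsd
ncx
dtqb
rvfjw
ydlm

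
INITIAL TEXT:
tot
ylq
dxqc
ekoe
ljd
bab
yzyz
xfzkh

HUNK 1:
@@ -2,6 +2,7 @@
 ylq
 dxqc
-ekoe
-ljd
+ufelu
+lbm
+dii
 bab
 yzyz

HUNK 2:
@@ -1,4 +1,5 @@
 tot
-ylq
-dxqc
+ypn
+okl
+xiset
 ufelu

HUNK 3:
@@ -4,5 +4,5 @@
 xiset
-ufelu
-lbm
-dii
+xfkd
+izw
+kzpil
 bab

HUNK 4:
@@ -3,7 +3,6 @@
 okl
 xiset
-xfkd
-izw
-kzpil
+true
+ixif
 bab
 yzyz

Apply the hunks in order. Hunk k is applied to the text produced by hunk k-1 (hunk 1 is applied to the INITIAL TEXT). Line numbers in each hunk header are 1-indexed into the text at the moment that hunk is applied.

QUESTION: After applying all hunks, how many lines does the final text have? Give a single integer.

Hunk 1: at line 2 remove [ekoe,ljd] add [ufelu,lbm,dii] -> 9 lines: tot ylq dxqc ufelu lbm dii bab yzyz xfzkh
Hunk 2: at line 1 remove [ylq,dxqc] add [ypn,okl,xiset] -> 10 lines: tot ypn okl xiset ufelu lbm dii bab yzyz xfzkh
Hunk 3: at line 4 remove [ufelu,lbm,dii] add [xfkd,izw,kzpil] -> 10 lines: tot ypn okl xiset xfkd izw kzpil bab yzyz xfzkh
Hunk 4: at line 3 remove [xfkd,izw,kzpil] add [true,ixif] -> 9 lines: tot ypn okl xiset true ixif bab yzyz xfzkh
Final line count: 9

Answer: 9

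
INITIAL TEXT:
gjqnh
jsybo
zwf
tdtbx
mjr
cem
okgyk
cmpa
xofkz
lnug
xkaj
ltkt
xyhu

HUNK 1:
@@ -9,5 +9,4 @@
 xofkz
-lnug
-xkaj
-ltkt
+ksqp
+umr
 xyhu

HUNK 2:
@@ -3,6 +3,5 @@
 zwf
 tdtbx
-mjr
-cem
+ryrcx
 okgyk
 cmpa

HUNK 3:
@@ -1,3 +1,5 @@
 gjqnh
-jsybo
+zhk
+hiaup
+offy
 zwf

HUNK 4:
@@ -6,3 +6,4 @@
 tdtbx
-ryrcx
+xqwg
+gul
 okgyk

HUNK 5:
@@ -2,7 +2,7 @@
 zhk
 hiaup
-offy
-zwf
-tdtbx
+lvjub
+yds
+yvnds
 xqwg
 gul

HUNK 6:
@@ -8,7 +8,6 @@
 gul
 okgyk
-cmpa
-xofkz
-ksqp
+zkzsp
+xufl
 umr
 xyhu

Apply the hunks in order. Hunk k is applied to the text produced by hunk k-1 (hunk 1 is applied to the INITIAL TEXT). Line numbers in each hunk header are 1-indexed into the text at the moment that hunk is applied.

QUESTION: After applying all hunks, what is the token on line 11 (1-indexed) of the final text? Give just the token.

Hunk 1: at line 9 remove [lnug,xkaj,ltkt] add [ksqp,umr] -> 12 lines: gjqnh jsybo zwf tdtbx mjr cem okgyk cmpa xofkz ksqp umr xyhu
Hunk 2: at line 3 remove [mjr,cem] add [ryrcx] -> 11 lines: gjqnh jsybo zwf tdtbx ryrcx okgyk cmpa xofkz ksqp umr xyhu
Hunk 3: at line 1 remove [jsybo] add [zhk,hiaup,offy] -> 13 lines: gjqnh zhk hiaup offy zwf tdtbx ryrcx okgyk cmpa xofkz ksqp umr xyhu
Hunk 4: at line 6 remove [ryrcx] add [xqwg,gul] -> 14 lines: gjqnh zhk hiaup offy zwf tdtbx xqwg gul okgyk cmpa xofkz ksqp umr xyhu
Hunk 5: at line 2 remove [offy,zwf,tdtbx] add [lvjub,yds,yvnds] -> 14 lines: gjqnh zhk hiaup lvjub yds yvnds xqwg gul okgyk cmpa xofkz ksqp umr xyhu
Hunk 6: at line 8 remove [cmpa,xofkz,ksqp] add [zkzsp,xufl] -> 13 lines: gjqnh zhk hiaup lvjub yds yvnds xqwg gul okgyk zkzsp xufl umr xyhu
Final line 11: xufl

Answer: xufl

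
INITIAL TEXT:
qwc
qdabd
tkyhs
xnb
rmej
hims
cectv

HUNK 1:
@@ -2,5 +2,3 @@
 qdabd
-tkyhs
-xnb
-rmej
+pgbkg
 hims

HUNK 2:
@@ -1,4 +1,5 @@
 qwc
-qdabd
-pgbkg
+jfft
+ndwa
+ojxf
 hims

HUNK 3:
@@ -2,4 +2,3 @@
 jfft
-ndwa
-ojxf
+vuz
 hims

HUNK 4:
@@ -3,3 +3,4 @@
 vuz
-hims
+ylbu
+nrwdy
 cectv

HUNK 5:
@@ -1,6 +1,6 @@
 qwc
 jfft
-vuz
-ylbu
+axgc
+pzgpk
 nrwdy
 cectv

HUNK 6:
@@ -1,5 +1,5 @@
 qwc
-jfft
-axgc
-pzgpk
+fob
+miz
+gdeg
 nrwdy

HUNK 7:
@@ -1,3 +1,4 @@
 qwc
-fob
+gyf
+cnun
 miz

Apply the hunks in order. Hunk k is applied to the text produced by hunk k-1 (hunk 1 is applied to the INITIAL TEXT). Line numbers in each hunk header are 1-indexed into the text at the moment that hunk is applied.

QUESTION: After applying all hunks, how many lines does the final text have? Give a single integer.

Hunk 1: at line 2 remove [tkyhs,xnb,rmej] add [pgbkg] -> 5 lines: qwc qdabd pgbkg hims cectv
Hunk 2: at line 1 remove [qdabd,pgbkg] add [jfft,ndwa,ojxf] -> 6 lines: qwc jfft ndwa ojxf hims cectv
Hunk 3: at line 2 remove [ndwa,ojxf] add [vuz] -> 5 lines: qwc jfft vuz hims cectv
Hunk 4: at line 3 remove [hims] add [ylbu,nrwdy] -> 6 lines: qwc jfft vuz ylbu nrwdy cectv
Hunk 5: at line 1 remove [vuz,ylbu] add [axgc,pzgpk] -> 6 lines: qwc jfft axgc pzgpk nrwdy cectv
Hunk 6: at line 1 remove [jfft,axgc,pzgpk] add [fob,miz,gdeg] -> 6 lines: qwc fob miz gdeg nrwdy cectv
Hunk 7: at line 1 remove [fob] add [gyf,cnun] -> 7 lines: qwc gyf cnun miz gdeg nrwdy cectv
Final line count: 7

Answer: 7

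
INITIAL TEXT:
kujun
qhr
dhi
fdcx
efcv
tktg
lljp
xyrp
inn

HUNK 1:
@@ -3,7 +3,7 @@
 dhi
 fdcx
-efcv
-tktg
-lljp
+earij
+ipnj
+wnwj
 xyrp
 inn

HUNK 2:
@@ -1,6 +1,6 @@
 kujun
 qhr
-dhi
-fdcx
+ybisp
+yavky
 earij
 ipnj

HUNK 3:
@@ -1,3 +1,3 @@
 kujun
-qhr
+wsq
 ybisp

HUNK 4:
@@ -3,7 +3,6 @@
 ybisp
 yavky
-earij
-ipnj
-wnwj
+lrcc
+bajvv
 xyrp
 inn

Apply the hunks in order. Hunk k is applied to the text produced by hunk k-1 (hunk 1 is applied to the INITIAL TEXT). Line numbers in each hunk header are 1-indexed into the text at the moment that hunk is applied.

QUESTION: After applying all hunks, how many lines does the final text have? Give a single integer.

Hunk 1: at line 3 remove [efcv,tktg,lljp] add [earij,ipnj,wnwj] -> 9 lines: kujun qhr dhi fdcx earij ipnj wnwj xyrp inn
Hunk 2: at line 1 remove [dhi,fdcx] add [ybisp,yavky] -> 9 lines: kujun qhr ybisp yavky earij ipnj wnwj xyrp inn
Hunk 3: at line 1 remove [qhr] add [wsq] -> 9 lines: kujun wsq ybisp yavky earij ipnj wnwj xyrp inn
Hunk 4: at line 3 remove [earij,ipnj,wnwj] add [lrcc,bajvv] -> 8 lines: kujun wsq ybisp yavky lrcc bajvv xyrp inn
Final line count: 8

Answer: 8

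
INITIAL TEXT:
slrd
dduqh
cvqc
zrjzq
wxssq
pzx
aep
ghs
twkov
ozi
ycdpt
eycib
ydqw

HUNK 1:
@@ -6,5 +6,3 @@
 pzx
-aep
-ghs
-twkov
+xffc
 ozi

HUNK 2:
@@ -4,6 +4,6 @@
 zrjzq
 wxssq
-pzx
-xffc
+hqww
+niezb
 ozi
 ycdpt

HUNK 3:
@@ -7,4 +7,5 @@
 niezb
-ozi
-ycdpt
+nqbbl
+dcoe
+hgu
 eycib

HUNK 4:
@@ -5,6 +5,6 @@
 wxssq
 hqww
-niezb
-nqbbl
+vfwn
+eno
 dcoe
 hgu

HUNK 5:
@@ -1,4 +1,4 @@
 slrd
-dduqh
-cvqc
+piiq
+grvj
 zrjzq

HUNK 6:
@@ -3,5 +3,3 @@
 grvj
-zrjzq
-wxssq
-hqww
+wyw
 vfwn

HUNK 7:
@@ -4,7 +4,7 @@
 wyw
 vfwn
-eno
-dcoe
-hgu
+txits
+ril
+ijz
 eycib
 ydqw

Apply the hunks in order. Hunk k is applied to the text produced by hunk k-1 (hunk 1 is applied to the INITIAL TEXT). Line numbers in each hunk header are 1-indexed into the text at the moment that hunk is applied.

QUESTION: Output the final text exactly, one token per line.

Hunk 1: at line 6 remove [aep,ghs,twkov] add [xffc] -> 11 lines: slrd dduqh cvqc zrjzq wxssq pzx xffc ozi ycdpt eycib ydqw
Hunk 2: at line 4 remove [pzx,xffc] add [hqww,niezb] -> 11 lines: slrd dduqh cvqc zrjzq wxssq hqww niezb ozi ycdpt eycib ydqw
Hunk 3: at line 7 remove [ozi,ycdpt] add [nqbbl,dcoe,hgu] -> 12 lines: slrd dduqh cvqc zrjzq wxssq hqww niezb nqbbl dcoe hgu eycib ydqw
Hunk 4: at line 5 remove [niezb,nqbbl] add [vfwn,eno] -> 12 lines: slrd dduqh cvqc zrjzq wxssq hqww vfwn eno dcoe hgu eycib ydqw
Hunk 5: at line 1 remove [dduqh,cvqc] add [piiq,grvj] -> 12 lines: slrd piiq grvj zrjzq wxssq hqww vfwn eno dcoe hgu eycib ydqw
Hunk 6: at line 3 remove [zrjzq,wxssq,hqww] add [wyw] -> 10 lines: slrd piiq grvj wyw vfwn eno dcoe hgu eycib ydqw
Hunk 7: at line 4 remove [eno,dcoe,hgu] add [txits,ril,ijz] -> 10 lines: slrd piiq grvj wyw vfwn txits ril ijz eycib ydqw

Answer: slrd
piiq
grvj
wyw
vfwn
txits
ril
ijz
eycib
ydqw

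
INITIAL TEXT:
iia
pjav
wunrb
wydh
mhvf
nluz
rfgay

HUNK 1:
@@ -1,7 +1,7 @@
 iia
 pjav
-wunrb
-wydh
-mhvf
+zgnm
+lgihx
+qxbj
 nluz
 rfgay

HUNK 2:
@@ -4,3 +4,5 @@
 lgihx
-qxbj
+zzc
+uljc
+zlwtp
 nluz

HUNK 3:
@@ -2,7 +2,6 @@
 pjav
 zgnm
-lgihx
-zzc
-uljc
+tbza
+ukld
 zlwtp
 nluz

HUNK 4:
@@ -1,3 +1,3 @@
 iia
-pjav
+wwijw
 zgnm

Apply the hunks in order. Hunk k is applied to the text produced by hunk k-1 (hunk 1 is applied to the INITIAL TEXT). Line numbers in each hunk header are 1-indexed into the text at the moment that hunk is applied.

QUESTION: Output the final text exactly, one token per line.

Answer: iia
wwijw
zgnm
tbza
ukld
zlwtp
nluz
rfgay

Derivation:
Hunk 1: at line 1 remove [wunrb,wydh,mhvf] add [zgnm,lgihx,qxbj] -> 7 lines: iia pjav zgnm lgihx qxbj nluz rfgay
Hunk 2: at line 4 remove [qxbj] add [zzc,uljc,zlwtp] -> 9 lines: iia pjav zgnm lgihx zzc uljc zlwtp nluz rfgay
Hunk 3: at line 2 remove [lgihx,zzc,uljc] add [tbza,ukld] -> 8 lines: iia pjav zgnm tbza ukld zlwtp nluz rfgay
Hunk 4: at line 1 remove [pjav] add [wwijw] -> 8 lines: iia wwijw zgnm tbza ukld zlwtp nluz rfgay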